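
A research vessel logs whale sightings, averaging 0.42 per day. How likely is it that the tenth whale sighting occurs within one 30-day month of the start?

0.8061

Over the interval, μ = 0.42 × 30 = 12.6 (a 30-day month = 30 days).
The tenth arrival falls in the interval iff at least 10 events occur there: P(S_10 ≤ t) = P(N ≥ 10) = 1 − P(N ≤ 9) ≈ 0.8061.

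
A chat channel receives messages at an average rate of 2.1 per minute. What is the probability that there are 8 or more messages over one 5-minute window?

Over the interval, μ = 2.1 × 5 = 10.5 (a 5-minute window = 5 minutes).
P(N ≥ 8) = 1 − P(N ≤ 7) = 1 − Σ_{j=0}^{7} e^(−μ) μ^j/j! ≈ 0.8215.

0.8215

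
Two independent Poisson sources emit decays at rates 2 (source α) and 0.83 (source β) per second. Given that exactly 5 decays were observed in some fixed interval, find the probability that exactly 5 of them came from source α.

Given the total, each event is independently from source α with probability p = λ_α/(λ_α+λ_β) = 2/2.83 ≈ 0.7067.
So K ~ Binomial(5, 2/2.83): P(K = 5) = C(5,5) · (2/2.83)^5 · (0.83/2.83)^0 ≈ 0.1763.

0.1763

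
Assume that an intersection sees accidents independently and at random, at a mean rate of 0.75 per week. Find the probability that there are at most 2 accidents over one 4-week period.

Over the interval, μ = 0.75 × 4 = 3 (a 4-week period = 4 weeks).
P(N ≤ 2) = Σ_{j=0}^{2} e^(−μ) μ^j/j! ≈ 0.4232.

0.4232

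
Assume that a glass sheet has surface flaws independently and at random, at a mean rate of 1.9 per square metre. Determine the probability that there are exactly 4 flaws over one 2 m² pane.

Over the interval, μ = 1.9 × 2 = 3.8 (a 2 m² pane = 2 square metres).
P(N = 4) = e^(−μ) μ^4/4! = e^(−3.8) · 3.8^4/24 ≈ 0.1944.

0.1944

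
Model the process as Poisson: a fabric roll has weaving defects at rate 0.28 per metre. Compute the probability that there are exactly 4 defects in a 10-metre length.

0.1557

Over the interval, μ = 0.28 × 10 = 2.8 (a 10-metre length = 10 metres).
P(N = 4) = e^(−μ) μ^4/4! = e^(−2.8) · 2.8^4/24 ≈ 0.1557.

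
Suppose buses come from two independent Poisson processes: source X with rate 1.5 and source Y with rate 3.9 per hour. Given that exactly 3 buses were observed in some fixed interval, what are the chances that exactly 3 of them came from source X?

Given the total, each event is independently from source X with probability p = λ_X/(λ_X+λ_Y) = 1.5/5.4 ≈ 0.2778.
So K ~ Binomial(3, 1.5/5.4): P(K = 3) = C(3,3) · (1.5/5.4)^3 · (3.9/5.4)^0 ≈ 0.0214.

0.0214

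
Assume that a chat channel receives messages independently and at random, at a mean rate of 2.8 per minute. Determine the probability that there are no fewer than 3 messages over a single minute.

With mean μ = 2.8 per minute,
P(N ≥ 3) = 1 − P(N ≤ 2) = 1 − Σ_{j=0}^{2} e^(−μ) μ^j/j! ≈ 0.5305.

0.5305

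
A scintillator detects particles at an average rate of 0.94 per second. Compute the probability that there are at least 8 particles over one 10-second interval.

0.7208

Over the interval, μ = 0.94 × 10 = 9.4 (a 10-second interval = 10 seconds).
P(N ≥ 8) = 1 − P(N ≤ 7) = 1 − Σ_{j=0}^{7} e^(−μ) μ^j/j! ≈ 0.7208.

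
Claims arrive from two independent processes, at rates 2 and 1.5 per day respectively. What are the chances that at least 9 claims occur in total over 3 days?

0.7206

Independent Poisson processes superpose: combined rate λ = 2 + 1.5 = 3.5 per day.
Over the interval, μ = 3.5 × 3 = 10.5 (3 days).
P(N ≥ 9) = 1 − P(N ≤ 8) ≈ 0.7206.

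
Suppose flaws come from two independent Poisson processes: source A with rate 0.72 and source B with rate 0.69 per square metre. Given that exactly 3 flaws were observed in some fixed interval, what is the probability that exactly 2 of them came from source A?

0.3828

Given the total, each event is independently from source A with probability p = λ_A/(λ_A+λ_B) = 0.72/1.41 ≈ 0.5106.
So K ~ Binomial(3, 0.72/1.41): P(K = 2) = C(3,2) · (0.72/1.41)^2 · (0.69/1.41)^1 ≈ 0.3828.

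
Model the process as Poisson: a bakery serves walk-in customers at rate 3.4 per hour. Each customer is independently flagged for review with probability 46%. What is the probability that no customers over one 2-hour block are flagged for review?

0.0438

Thinning: the customers that are flagged for review themselves form a Poisson process with rate 0.46 × 3.4 = 1.564 per hour.
Over the interval, μ = 1.564 × 2 = 3.128 (a 2-hour block = 2 hours).
P(N = 0) = e^(−3.128) · 3.128^0/0! ≈ 0.0438.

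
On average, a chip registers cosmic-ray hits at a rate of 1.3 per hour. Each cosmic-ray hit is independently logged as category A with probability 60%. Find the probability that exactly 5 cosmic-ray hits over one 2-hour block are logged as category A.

Thinning: the cosmic-ray hits that are logged as category A themselves form a Poisson process with rate 0.6 × 1.3 = 0.78 per hour.
Over the interval, μ = 0.78 × 2 = 1.56 (a 2-hour block = 2 hours).
P(N = 5) = e^(−1.56) · 1.56^5/5! ≈ 0.0162.

0.0162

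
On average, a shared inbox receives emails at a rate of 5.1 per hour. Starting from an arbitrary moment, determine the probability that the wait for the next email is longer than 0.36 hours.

0.1595

The wait for the next event is exponential with rate λ = 5.1 per hour.
P(T > 0.36) = e^(−λt) = e^(−5.1 × 0.36) = e^(−1.836) ≈ 0.1595.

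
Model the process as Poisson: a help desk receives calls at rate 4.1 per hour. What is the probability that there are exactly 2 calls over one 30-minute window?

Over the interval, μ = 4.1 × 0.5 = 2.05 (a 30-minute window = 0.5 hours).
P(N = 2) = e^(−μ) μ^2/2! = e^(−2.05) · 2.05^2/2 ≈ 0.2705.

0.2705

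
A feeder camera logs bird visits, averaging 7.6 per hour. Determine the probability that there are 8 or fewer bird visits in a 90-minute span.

0.1984

Over the interval, μ = 7.6 × 1.5 = 11.4 (a 90-minute span = 1.5 hours).
P(N ≤ 8) = Σ_{j=0}^{8} e^(−μ) μ^j/j! ≈ 0.1984.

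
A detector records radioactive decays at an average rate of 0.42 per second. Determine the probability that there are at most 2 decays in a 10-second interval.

0.2102

Over the interval, μ = 0.42 × 10 = 4.2 (a 10-second interval = 10 seconds).
P(N ≤ 2) = Σ_{j=0}^{2} e^(−μ) μ^j/j! ≈ 0.2102.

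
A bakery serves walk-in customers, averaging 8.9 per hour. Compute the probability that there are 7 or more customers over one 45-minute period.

0.5008

Over the interval, μ = 8.9 × 0.75 = 6.675 (a 45-minute period = 0.75 hours).
P(N ≥ 7) = 1 − P(N ≤ 6) = 1 − Σ_{j=0}^{6} e^(−μ) μ^j/j! ≈ 0.5008.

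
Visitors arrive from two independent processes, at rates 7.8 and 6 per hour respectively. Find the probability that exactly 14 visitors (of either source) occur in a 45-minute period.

0.0594

Independent Poisson processes superpose: combined rate λ = 7.8 + 6 = 13.8 per hour.
Over the interval, μ = 13.8 × 0.75 = 10.35 (a 45-minute period = 0.75 hours).
P(N = 14) = e^(−10.35) · 10.35^14/14! ≈ 0.0594.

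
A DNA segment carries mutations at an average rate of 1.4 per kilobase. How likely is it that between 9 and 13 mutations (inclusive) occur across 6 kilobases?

Over the interval, μ = 1.4 × 6 = 8.4 (6 kilobases).
P(9 ≤ N ≤ 13) = Σ_{j=9}^{13} e^(−8.4) · 8.4^j/j! ≈ 0.4155.

0.4155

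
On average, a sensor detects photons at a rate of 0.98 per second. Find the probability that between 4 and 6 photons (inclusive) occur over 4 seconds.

0.4482

Over the interval, μ = 0.98 × 4 = 3.92 (4 seconds).
P(4 ≤ N ≤ 6) = Σ_{j=4}^{6} e^(−3.92) · 3.92^j/j! ≈ 0.4482.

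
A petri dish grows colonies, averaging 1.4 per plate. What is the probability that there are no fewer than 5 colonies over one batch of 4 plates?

Over the interval, μ = 1.4 × 4 = 5.6 (a batch of 4 plates = 4 plates).
P(N ≥ 5) = 1 − P(N ≤ 4) = 1 − Σ_{j=0}^{4} e^(−μ) μ^j/j! ≈ 0.6578.

0.6578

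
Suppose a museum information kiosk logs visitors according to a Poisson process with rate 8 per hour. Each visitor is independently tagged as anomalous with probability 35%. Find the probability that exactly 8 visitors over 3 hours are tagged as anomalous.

Thinning: the visitors that are tagged as anomalous themselves form a Poisson process with rate 0.35 × 8 = 2.8 per hour.
Over the interval, μ = 2.8 × 3 = 8.4 (3 hours).
P(N = 8) = e^(−8.4) · 8.4^8/8! ≈ 0.1382.

0.1382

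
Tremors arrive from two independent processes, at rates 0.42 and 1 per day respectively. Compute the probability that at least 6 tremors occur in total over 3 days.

0.2567

Independent Poisson processes superpose: combined rate λ = 0.42 + 1 = 1.42 per day.
Over the interval, μ = 1.42 × 3 = 4.26 (3 days).
P(N ≥ 6) = 1 − P(N ≤ 5) ≈ 0.2567.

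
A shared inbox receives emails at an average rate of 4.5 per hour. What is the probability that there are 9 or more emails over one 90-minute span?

0.2389

Over the interval, μ = 4.5 × 1.5 = 6.75 (a 90-minute span = 1.5 hours).
P(N ≥ 9) = 1 − P(N ≤ 8) = 1 − Σ_{j=0}^{8} e^(−μ) μ^j/j! ≈ 0.2389.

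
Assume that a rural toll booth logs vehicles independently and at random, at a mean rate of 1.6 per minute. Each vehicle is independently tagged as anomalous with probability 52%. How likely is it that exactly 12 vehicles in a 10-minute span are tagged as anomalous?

0.0560

Thinning: the vehicles that are tagged as anomalous themselves form a Poisson process with rate 0.52 × 1.6 = 0.832 per minute.
Over the interval, μ = 0.832 × 10 = 8.32 (a 10-minute span = 10 minutes).
P(N = 12) = e^(−8.32) · 8.32^12/12! ≈ 0.0560.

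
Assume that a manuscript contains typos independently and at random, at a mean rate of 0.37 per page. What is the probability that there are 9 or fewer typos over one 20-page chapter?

0.7877

Over the interval, μ = 0.37 × 20 = 7.4 (a 20-page chapter = 20 pages).
P(N ≤ 9) = Σ_{j=0}^{9} e^(−μ) μ^j/j! ≈ 0.7877.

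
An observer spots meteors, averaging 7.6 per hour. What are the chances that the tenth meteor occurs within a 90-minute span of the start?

Over the interval, μ = 7.6 × 1.5 = 11.4 (a 90-minute span = 1.5 hours).
The tenth arrival falls in the interval iff at least 10 events occur there: P(S_10 ≤ t) = P(N ≥ 10) = 1 − P(N ≤ 9) ≈ 0.7013.

0.7013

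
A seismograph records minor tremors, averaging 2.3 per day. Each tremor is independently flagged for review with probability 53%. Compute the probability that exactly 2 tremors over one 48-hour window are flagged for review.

Thinning: the tremors that are flagged for review themselves form a Poisson process with rate 0.53 × 2.3 = 1.219 per day.
Over the interval, μ = 1.219 × 2 = 2.438 (a 48-hour window = 2 days).
P(N = 2) = e^(−2.438) · 2.438^2/2! ≈ 0.2596.

0.2596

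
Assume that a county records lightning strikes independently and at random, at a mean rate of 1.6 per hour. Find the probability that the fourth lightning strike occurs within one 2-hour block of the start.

0.3975

Over the interval, μ = 1.6 × 2 = 3.2 (a 2-hour block = 2 hours).
The fourth arrival falls in the interval iff at least 4 events occur there: P(S_4 ≤ t) = P(N ≥ 4) = 1 − P(N ≤ 3) ≈ 0.3975.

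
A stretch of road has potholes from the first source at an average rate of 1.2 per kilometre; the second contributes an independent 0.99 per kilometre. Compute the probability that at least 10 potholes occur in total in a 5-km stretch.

0.6540

Independent Poisson processes superpose: combined rate λ = 1.2 + 0.99 = 2.19 per kilometre.
Over the interval, μ = 2.19 × 5 = 10.95 (a 5-km stretch = 5 kilometres).
P(N ≥ 10) = 1 − P(N ≤ 9) ≈ 0.6540.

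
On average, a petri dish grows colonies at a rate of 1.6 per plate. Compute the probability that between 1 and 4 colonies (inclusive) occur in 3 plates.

0.4680

Over the interval, μ = 1.6 × 3 = 4.8 (3 plates).
P(1 ≤ N ≤ 4) = Σ_{j=1}^{4} e^(−4.8) · 4.8^j/j! ≈ 0.4680.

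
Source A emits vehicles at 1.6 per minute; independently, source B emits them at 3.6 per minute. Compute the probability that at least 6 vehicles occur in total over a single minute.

0.4191

Independent Poisson processes superpose: combined rate λ = 1.6 + 3.6 = 5.2 per minute.
So μ = 5.2.
P(N ≥ 6) = 1 − P(N ≤ 5) ≈ 0.4191.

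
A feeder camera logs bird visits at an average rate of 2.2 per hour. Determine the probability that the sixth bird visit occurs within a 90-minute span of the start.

Over the interval, μ = 2.2 × 1.5 = 3.3 (a 90-minute span = 1.5 hours).
The sixth arrival falls in the interval iff at least 6 events occur there: P(S_6 ≤ t) = P(N ≥ 6) = 1 − P(N ≤ 5) ≈ 0.1171.

0.1171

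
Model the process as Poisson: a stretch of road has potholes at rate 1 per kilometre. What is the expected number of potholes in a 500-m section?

0.5

E[N] = λt = 1 × 0.5 = 0.5 (a 500-m section = 0.5 kilometres).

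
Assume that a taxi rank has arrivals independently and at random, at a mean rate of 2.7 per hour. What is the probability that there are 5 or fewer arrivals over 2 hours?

Over the interval, μ = 2.7 × 2 = 5.4 (2 hours).
P(N ≤ 5) = Σ_{j=0}^{5} e^(−μ) μ^j/j! ≈ 0.5461.

0.5461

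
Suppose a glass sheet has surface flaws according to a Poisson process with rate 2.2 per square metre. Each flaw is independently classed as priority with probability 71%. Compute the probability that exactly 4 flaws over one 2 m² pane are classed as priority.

Thinning: the flaws that are classed as priority themselves form a Poisson process with rate 0.71 × 2.2 = 1.562 per square metre.
Over the interval, μ = 1.562 × 2 = 3.124 (a 2 m² pane = 2 square metres).
P(N = 4) = e^(−3.124) · 3.124^4/4! ≈ 0.1745.

0.1745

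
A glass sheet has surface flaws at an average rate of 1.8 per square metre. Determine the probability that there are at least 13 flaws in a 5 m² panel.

Over the interval, μ = 1.8 × 5 = 9 (a 5 m² panel = 5 square metres).
P(N ≥ 13) = 1 − P(N ≤ 12) = 1 − Σ_{j=0}^{12} e^(−μ) μ^j/j! ≈ 0.1242.

0.1242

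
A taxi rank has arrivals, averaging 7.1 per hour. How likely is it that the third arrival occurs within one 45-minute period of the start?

0.9002

Over the interval, μ = 7.1 × 0.75 = 5.325 (a 45-minute period = 0.75 hours).
The third arrival falls in the interval iff at least 3 events occur there: P(S_3 ≤ t) = P(N ≥ 3) = 1 − P(N ≤ 2) ≈ 0.9002.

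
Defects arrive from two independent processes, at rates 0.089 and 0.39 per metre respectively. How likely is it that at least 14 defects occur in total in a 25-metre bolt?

Independent Poisson processes superpose: combined rate λ = 0.089 + 0.39 = 0.479 per metre.
Over the interval, μ = 0.479 × 25 = 11.975 (a 25-metre bolt = 25 metres).
P(N ≥ 14) = 1 − P(N ≤ 13) ≈ 0.3158.

0.3158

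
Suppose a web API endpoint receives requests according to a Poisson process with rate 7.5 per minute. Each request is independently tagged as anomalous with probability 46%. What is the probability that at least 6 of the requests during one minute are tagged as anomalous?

0.1358

Thinning: the requests that are tagged as anomalous themselves form a Poisson process with rate 0.46 × 7.5 = 3.45 per minute.
So μ = 3.45.
P(N ≥ 6) = 1 − P(N ≤ 5) ≈ 0.1358.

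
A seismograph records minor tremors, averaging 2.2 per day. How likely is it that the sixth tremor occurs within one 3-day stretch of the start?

0.6453

Over the interval, μ = 2.2 × 3 = 6.6 (a 3-day stretch = 3 days).
The sixth arrival falls in the interval iff at least 6 events occur there: P(S_6 ≤ t) = P(N ≥ 6) = 1 − P(N ≤ 5) ≈ 0.6453.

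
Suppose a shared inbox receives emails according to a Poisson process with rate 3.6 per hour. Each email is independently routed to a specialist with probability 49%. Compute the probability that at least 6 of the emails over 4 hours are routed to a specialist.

0.7064

Thinning: the emails that are routed to a specialist themselves form a Poisson process with rate 0.49 × 3.6 = 1.764 per hour.
Over the interval, μ = 1.764 × 4 = 7.056 (4 hours).
P(N ≥ 6) = 1 − P(N ≤ 5) ≈ 0.7064.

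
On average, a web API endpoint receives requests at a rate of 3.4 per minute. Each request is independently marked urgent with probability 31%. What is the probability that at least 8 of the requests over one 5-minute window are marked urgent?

0.1630

Thinning: the requests that are marked urgent themselves form a Poisson process with rate 0.31 × 3.4 = 1.054 per minute.
Over the interval, μ = 1.054 × 5 = 5.27 (a 5-minute window = 5 minutes).
P(N ≥ 8) = 1 − P(N ≤ 7) ≈ 0.1630.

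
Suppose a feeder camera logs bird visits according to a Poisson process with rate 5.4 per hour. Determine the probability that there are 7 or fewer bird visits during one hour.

With mean μ = 5.4 per hour,
P(N ≤ 7) = Σ_{j=0}^{7} e^(−μ) μ^j/j! ≈ 0.8217.

0.8217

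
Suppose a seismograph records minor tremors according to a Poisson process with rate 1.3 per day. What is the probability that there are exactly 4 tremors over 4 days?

Over the interval, μ = 1.3 × 4 = 5.2 (4 days).
P(N = 4) = e^(−μ) μ^4/4! = e^(−5.2) · 5.2^4/24 ≈ 0.1681.

0.1681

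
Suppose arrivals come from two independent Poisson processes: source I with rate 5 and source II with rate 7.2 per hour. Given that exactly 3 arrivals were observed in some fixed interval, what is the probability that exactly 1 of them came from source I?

Given the total, each event is independently from source I with probability p = λ_I/(λ_I+λ_II) = 5/12.2 ≈ 0.4098.
So K ~ Binomial(3, 5/12.2): P(K = 1) = C(3,1) · (5/12.2)^1 · (7.2/12.2)^2 ≈ 0.4282.

0.4282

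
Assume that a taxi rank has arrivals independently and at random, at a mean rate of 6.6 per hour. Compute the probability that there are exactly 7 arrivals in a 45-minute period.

Over the interval, μ = 6.6 × 0.75 = 4.95 (a 45-minute period = 0.75 hours).
P(N = 7) = e^(−μ) μ^7/7! = e^(−4.95) · 4.95^7/5040 ≈ 0.1023.

0.1023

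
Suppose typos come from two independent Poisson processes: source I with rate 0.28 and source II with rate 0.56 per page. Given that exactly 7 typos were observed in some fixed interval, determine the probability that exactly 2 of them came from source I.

Given the total, each event is independently from source I with probability p = λ_I/(λ_I+λ_II) = 0.28/0.84 ≈ 0.3333.
So K ~ Binomial(7, 0.28/0.84): P(K = 2) = C(7,2) · (0.28/0.84)^2 · (0.56/0.84)^5 ≈ 0.3073.

0.3073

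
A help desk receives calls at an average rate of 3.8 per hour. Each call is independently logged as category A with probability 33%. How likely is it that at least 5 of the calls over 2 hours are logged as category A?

0.1099

Thinning: the calls that are logged as category A themselves form a Poisson process with rate 0.33 × 3.8 = 1.254 per hour.
Over the interval, μ = 1.254 × 2 = 2.508 (2 hours).
P(N ≥ 5) = 1 − P(N ≤ 4) ≈ 0.1099.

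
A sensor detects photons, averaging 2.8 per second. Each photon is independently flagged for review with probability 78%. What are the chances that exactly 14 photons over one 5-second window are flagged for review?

Thinning: the photons that are flagged for review themselves form a Poisson process with rate 0.78 × 2.8 = 2.184 per second.
Over the interval, μ = 2.184 × 5 = 10.92 (a 5-second window = 5 seconds).
P(N = 14) = e^(−10.92) · 10.92^14/14! ≈ 0.0712.

0.0712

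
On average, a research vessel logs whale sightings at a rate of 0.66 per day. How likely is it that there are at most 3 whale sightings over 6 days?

0.4413

Over the interval, μ = 0.66 × 6 = 3.96 (6 days).
P(N ≤ 3) = Σ_{j=0}^{3} e^(−μ) μ^j/j! ≈ 0.4413.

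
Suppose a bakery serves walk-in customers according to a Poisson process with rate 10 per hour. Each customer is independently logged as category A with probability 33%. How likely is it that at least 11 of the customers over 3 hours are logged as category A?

Thinning: the customers that are logged as category A themselves form a Poisson process with rate 0.33 × 10 = 3.3 per hour.
Over the interval, μ = 3.3 × 3 = 9.9 (3 hours).
P(N ≥ 11) = 1 − P(N ≤ 10) ≈ 0.4045.

0.4045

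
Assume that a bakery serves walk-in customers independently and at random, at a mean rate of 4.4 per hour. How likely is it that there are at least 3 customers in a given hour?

With mean μ = 4.4 per hour,
P(N ≥ 3) = 1 − P(N ≤ 2) = 1 − Σ_{j=0}^{2} e^(−μ) μ^j/j! ≈ 0.8149.

0.8149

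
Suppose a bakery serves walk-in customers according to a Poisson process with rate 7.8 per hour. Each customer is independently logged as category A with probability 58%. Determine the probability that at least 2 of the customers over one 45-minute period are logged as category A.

Thinning: the customers that are logged as category A themselves form a Poisson process with rate 0.58 × 7.8 = 4.524 per hour.
Over the interval, μ = 4.524 × 0.75 = 3.393 (a 45-minute period = 0.75 hours).
P(N ≥ 2) = 1 − P(N ≤ 1) ≈ 0.8524.

0.8524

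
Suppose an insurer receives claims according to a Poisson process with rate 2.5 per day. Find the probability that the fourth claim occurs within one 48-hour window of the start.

0.7350

Over the interval, μ = 2.5 × 2 = 5 (a 48-hour window = 2 days).
The fourth arrival falls in the interval iff at least 4 events occur there: P(S_4 ≤ t) = P(N ≥ 4) = 1 − P(N ≤ 3) ≈ 0.7350.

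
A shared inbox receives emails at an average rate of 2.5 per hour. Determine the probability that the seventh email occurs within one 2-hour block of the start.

0.2378

Over the interval, μ = 2.5 × 2 = 5 (a 2-hour block = 2 hours).
The seventh arrival falls in the interval iff at least 7 events occur there: P(S_7 ≤ t) = P(N ≥ 7) = 1 − P(N ≤ 6) ≈ 0.2378.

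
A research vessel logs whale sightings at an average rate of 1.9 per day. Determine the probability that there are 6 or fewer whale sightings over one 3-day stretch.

Over the interval, μ = 1.9 × 3 = 5.7 (a 3-day stretch = 3 days).
P(N ≤ 6) = Σ_{j=0}^{6} e^(−μ) μ^j/j! ≈ 0.6544.

0.6544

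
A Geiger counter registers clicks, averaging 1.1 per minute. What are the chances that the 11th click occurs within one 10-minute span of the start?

0.5401

Over the interval, μ = 1.1 × 10 = 11 (a 10-minute span = 10 minutes).
The 11th arrival falls in the interval iff at least 11 events occur there: P(S_11 ≤ t) = P(N ≥ 11) = 1 − P(N ≤ 10) ≈ 0.5401.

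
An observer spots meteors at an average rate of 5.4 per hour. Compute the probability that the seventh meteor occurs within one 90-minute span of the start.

Over the interval, μ = 5.4 × 1.5 = 8.1 (a 90-minute span = 1.5 hours).
The seventh arrival falls in the interval iff at least 7 events occur there: P(S_7 ≤ t) = P(N ≥ 7) = 1 − P(N ≤ 6) ≈ 0.6987.

0.6987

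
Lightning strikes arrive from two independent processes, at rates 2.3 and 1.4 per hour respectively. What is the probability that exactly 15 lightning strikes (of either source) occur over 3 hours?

0.0553

Independent Poisson processes superpose: combined rate λ = 2.3 + 1.4 = 3.7 per hour.
Over the interval, μ = 3.7 × 3 = 11.1 (3 hours).
P(N = 15) = e^(−11.1) · 11.1^15/15! ≈ 0.0553.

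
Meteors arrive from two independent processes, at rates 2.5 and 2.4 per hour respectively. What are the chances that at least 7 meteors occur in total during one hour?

Independent Poisson processes superpose: combined rate λ = 2.5 + 2.4 = 4.9 per hour.
So μ = 4.9.
P(N ≥ 7) = 1 − P(N ≤ 6) ≈ 0.2233.

0.2233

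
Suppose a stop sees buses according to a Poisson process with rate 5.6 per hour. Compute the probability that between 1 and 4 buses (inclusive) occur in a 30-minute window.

Over the interval, μ = 5.6 × 0.5 = 2.8 (a 30-minute window = 0.5 hours).
P(1 ≤ N ≤ 4) = Σ_{j=1}^{4} e^(−2.8) · 2.8^j/j! ≈ 0.7869.

0.7869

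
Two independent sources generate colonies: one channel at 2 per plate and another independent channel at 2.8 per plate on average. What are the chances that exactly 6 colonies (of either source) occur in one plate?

Independent Poisson processes superpose: combined rate λ = 2 + 2.8 = 4.8 per plate.
So μ = 4.8.
P(N = 6) = e^(−4.8) · 4.8^6/6! ≈ 0.1398.

0.1398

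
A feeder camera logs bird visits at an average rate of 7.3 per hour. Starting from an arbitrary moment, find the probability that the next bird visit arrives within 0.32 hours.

Inter-arrival times are exponential with rate λ = 7.3 per hour.
P(T ≤ 0.32) = 1 − e^(−λt) = 1 − e^(−7.3 × 0.32) = 1 − e^(−2.336) ≈ 0.9033.

0.9033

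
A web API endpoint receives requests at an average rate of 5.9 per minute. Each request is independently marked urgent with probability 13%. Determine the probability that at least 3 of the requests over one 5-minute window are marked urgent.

Thinning: the requests that are marked urgent themselves form a Poisson process with rate 0.13 × 5.9 = 0.767 per minute.
Over the interval, μ = 0.767 × 5 = 3.835 (a 5-minute window = 5 minutes).
P(N ≥ 3) = 1 − P(N ≤ 2) ≈ 0.7367.

0.7367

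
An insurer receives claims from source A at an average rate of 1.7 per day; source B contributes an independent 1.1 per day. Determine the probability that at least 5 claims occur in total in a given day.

0.1523

Independent Poisson processes superpose: combined rate λ = 1.7 + 1.1 = 2.8 per day.
So μ = 2.8.
P(N ≥ 5) = 1 − P(N ≤ 4) ≈ 0.1523.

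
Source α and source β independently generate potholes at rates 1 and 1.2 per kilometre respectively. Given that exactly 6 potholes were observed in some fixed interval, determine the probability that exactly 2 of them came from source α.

Given the total, each event is independently from source α with probability p = λ_α/(λ_α+λ_β) = 1/2.2 ≈ 0.4545.
So K ~ Binomial(6, 1/2.2): P(K = 2) = C(6,2) · (1/2.2)^2 · (1.2/2.2)^4 ≈ 0.2743.

0.2743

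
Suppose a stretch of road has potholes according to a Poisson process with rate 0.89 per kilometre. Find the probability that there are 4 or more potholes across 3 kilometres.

Over the interval, μ = 0.89 × 3 = 2.67 (3 kilometres).
P(N ≥ 4) = 1 − P(N ≤ 3) = 1 − Σ_{j=0}^{3} e^(−μ) μ^j/j! ≈ 0.2793.

0.2793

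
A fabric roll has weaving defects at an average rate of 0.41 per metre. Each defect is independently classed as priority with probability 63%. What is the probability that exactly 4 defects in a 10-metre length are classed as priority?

0.1401

Thinning: the defects that are classed as priority themselves form a Poisson process with rate 0.63 × 0.41 = 0.2583 per metre.
Over the interval, μ = 0.2583 × 10 = 2.583 (a 10-metre length = 10 metres).
P(N = 4) = e^(−2.583) · 2.583^4/4! ≈ 0.1401.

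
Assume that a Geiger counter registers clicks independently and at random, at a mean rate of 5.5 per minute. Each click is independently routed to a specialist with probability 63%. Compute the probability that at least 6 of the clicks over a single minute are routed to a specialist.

0.1378

Thinning: the clicks that are routed to a specialist themselves form a Poisson process with rate 0.63 × 5.5 = 3.465 per minute.
So μ = 3.465.
P(N ≥ 6) = 1 − P(N ≤ 5) ≈ 0.1378.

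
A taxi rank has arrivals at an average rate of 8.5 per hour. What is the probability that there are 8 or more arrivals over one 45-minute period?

0.3091

Over the interval, μ = 8.5 × 0.75 = 6.375 (a 45-minute period = 0.75 hours).
P(N ≥ 8) = 1 − P(N ≤ 7) = 1 − Σ_{j=0}^{7} e^(−μ) μ^j/j! ≈ 0.3091.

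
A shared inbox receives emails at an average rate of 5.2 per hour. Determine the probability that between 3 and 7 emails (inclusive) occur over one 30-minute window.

Over the interval, μ = 5.2 × 0.5 = 2.6 (a 30-minute window = 0.5 hours).
P(3 ≤ N ≤ 7) = Σ_{j=3}^{7} e^(−2.6) · 2.6^j/j! ≈ 0.4762.

0.4762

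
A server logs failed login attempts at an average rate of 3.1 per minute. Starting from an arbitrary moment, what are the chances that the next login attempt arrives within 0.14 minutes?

Inter-arrival times are exponential with rate λ = 3.1 per minute.
P(T ≤ 0.14) = 1 − e^(−λt) = 1 − e^(−3.1 × 0.14) = 1 − e^(−0.434) ≈ 0.3521.

0.3521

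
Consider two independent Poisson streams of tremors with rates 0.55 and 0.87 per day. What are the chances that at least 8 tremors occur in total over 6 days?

Independent Poisson processes superpose: combined rate λ = 0.55 + 0.87 = 1.42 per day.
Over the interval, μ = 1.42 × 6 = 8.52 (6 days).
P(N ≥ 8) = 1 − P(N ≤ 7) ≈ 0.6170.

0.6170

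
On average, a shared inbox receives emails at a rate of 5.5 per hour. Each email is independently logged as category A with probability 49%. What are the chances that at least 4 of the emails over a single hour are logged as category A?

Thinning: the emails that are logged as category A themselves form a Poisson process with rate 0.49 × 5.5 = 2.695 per hour.
So μ = 2.695.
P(N ≥ 4) = 1 − P(N ≤ 3) ≈ 0.2848.

0.2848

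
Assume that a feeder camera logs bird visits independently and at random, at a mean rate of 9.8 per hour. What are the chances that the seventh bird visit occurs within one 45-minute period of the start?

0.6010

Over the interval, μ = 9.8 × 0.75 = 7.35 (a 45-minute period = 0.75 hours).
The seventh arrival falls in the interval iff at least 7 events occur there: P(S_7 ≤ t) = P(N ≥ 7) = 1 − P(N ≤ 6) ≈ 0.6010.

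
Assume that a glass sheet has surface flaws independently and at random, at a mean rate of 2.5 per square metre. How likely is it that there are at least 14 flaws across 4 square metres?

0.1355

Over the interval, μ = 2.5 × 4 = 10 (4 square metres).
P(N ≥ 14) = 1 − P(N ≤ 13) = 1 − Σ_{j=0}^{13} e^(−μ) μ^j/j! ≈ 0.1355.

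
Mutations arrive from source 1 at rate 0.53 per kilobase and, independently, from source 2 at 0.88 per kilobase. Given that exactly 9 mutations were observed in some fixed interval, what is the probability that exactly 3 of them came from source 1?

Given the total, each event is independently from source 1 with probability p = λ_1/(λ_1+λ_2) = 0.53/1.41 ≈ 0.3759.
So K ~ Binomial(9, 0.53/1.41): P(K = 3) = C(9,3) · (0.53/1.41)^3 · (0.88/1.41)^6 ≈ 0.2637.

0.2637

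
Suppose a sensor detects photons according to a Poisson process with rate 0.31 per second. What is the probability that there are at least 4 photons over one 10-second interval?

Over the interval, μ = 0.31 × 10 = 3.1 (a 10-second interval = 10 seconds).
P(N ≥ 4) = 1 − P(N ≤ 3) = 1 − Σ_{j=0}^{3} e^(−μ) μ^j/j! ≈ 0.3752.

0.3752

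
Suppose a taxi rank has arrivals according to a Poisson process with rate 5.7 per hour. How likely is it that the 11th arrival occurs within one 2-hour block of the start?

0.5869

Over the interval, μ = 5.7 × 2 = 11.4 (a 2-hour block = 2 hours).
The 11th arrival falls in the interval iff at least 11 events occur there: P(S_11 ≤ t) = P(N ≥ 11) = 1 − P(N ≤ 10) ≈ 0.5869.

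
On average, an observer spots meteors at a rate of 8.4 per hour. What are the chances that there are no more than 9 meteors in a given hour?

0.6659

With mean μ = 8.4 per hour,
P(N ≤ 9) = Σ_{j=0}^{9} e^(−μ) μ^j/j! ≈ 0.6659.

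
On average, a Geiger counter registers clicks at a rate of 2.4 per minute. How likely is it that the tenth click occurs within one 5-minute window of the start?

Over the interval, μ = 2.4 × 5 = 12 (a 5-minute window = 5 minutes).
The tenth arrival falls in the interval iff at least 10 events occur there: P(S_10 ≤ t) = P(N ≥ 10) = 1 − P(N ≤ 9) ≈ 0.7576.

0.7576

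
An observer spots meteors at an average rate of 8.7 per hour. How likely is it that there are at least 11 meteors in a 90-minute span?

0.7526

Over the interval, μ = 8.7 × 1.5 = 13.05 (a 90-minute span = 1.5 hours).
P(N ≥ 11) = 1 − P(N ≤ 10) = 1 − Σ_{j=0}^{10} e^(−μ) μ^j/j! ≈ 0.7526.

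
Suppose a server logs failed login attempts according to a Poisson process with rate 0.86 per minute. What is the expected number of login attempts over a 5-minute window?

4.3

E[N] = λt = 0.86 × 5 = 4.3 (a 5-minute window = 5 minutes).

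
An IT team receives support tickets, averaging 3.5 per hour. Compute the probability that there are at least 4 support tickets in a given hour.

0.4634

With mean μ = 3.5 per hour,
P(N ≥ 4) = 1 − P(N ≤ 3) = 1 − Σ_{j=0}^{3} e^(−μ) μ^j/j! ≈ 0.4634.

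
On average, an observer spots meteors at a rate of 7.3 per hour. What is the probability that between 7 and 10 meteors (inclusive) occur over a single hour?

0.4728

With mean μ = 7.3 per hour,
P(7 ≤ N ≤ 10) = Σ_{j=7}^{10} e^(−7.3) · 7.3^j/j! ≈ 0.4728.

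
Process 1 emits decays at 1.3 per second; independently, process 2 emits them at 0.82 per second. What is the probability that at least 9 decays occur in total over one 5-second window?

0.7306

Independent Poisson processes superpose: combined rate λ = 1.3 + 0.82 = 2.12 per second.
Over the interval, μ = 2.12 × 5 = 10.6 (a 5-second window = 5 seconds).
P(N ≥ 9) = 1 − P(N ≤ 8) ≈ 0.7306.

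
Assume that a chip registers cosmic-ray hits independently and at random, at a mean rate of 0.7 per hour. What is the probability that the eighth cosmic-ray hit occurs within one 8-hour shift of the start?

0.2030

Over the interval, μ = 0.7 × 8 = 5.6 (an 8-hour shift = 8 hours).
The eighth arrival falls in the interval iff at least 8 events occur there: P(S_8 ≤ t) = P(N ≥ 8) = 1 − P(N ≤ 7) ≈ 0.2030.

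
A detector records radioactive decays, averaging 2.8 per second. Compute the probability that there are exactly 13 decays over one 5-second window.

0.1060

Over the interval, μ = 2.8 × 5 = 14 (a 5-second window = 5 seconds).
P(N = 13) = e^(−μ) μ^13/13! = e^(−14) · 14^13/6227020800 ≈ 0.1060.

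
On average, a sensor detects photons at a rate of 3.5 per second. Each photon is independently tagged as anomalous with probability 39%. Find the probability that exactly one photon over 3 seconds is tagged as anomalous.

0.0682

Thinning: the photons that are tagged as anomalous themselves form a Poisson process with rate 0.39 × 3.5 = 1.365 per second.
Over the interval, μ = 1.365 × 3 = 4.095 (3 seconds).
P(N = 1) = e^(−4.095) · 4.095^1/1! ≈ 0.0682.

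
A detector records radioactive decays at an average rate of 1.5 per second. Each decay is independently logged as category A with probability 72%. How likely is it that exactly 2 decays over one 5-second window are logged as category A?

0.0659

Thinning: the decays that are logged as category A themselves form a Poisson process with rate 0.72 × 1.5 = 1.08 per second.
Over the interval, μ = 1.08 × 5 = 5.4 (a 5-second window = 5 seconds).
P(N = 2) = e^(−5.4) · 5.4^2/2! ≈ 0.0659.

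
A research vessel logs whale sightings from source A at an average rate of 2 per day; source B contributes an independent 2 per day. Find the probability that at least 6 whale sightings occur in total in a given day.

Independent Poisson processes superpose: combined rate λ = 2 + 2 = 4 per day.
So μ = 4.
P(N ≥ 6) = 1 − P(N ≤ 5) ≈ 0.2149.

0.2149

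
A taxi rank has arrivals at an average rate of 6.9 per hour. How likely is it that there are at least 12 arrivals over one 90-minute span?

0.3436

Over the interval, μ = 6.9 × 1.5 = 10.35 (a 90-minute span = 1.5 hours).
P(N ≥ 12) = 1 − P(N ≤ 11) = 1 − Σ_{j=0}^{11} e^(−μ) μ^j/j! ≈ 0.3436.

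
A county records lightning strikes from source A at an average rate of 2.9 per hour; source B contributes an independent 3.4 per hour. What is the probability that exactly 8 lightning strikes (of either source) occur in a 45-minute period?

0.0547

Independent Poisson processes superpose: combined rate λ = 2.9 + 3.4 = 6.3 per hour.
Over the interval, μ = 6.3 × 0.75 = 4.725 (a 45-minute period = 0.75 hours).
P(N = 8) = e^(−4.725) · 4.725^8/8! ≈ 0.0547.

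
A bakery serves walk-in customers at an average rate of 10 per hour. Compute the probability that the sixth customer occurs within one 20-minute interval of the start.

0.1212

Over the interval, μ = 10 × 1/3 ≈ 3.33333 (a 20-minute interval = 1/3 hours).
The sixth arrival falls in the interval iff at least 6 events occur there: P(S_6 ≤ t) = P(N ≥ 6) = 1 − P(N ≤ 5) ≈ 0.1212.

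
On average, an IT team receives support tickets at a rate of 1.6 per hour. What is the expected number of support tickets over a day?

38.4

E[N] = λt = 1.6 × 24 = 38.4 (a day = 24 hours).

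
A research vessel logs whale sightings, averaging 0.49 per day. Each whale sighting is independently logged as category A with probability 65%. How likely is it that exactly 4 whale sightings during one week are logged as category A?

0.1108

Thinning: the whale sightings that are logged as category A themselves form a Poisson process with rate 0.65 × 0.49 = 0.3185 per day.
Over the interval, μ = 0.3185 × 7 = 2.2295 (a week = 7 days).
P(N = 4) = e^(−2.2295) · 2.2295^4/4! ≈ 0.1108.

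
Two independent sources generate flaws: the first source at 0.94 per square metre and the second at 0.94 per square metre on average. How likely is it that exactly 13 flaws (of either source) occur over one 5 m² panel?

Independent Poisson processes superpose: combined rate λ = 0.94 + 0.94 = 1.88 per square metre.
Over the interval, μ = 1.88 × 5 = 9.4 (a 5 m² panel = 5 square metres).
P(N = 13) = e^(−9.4) · 9.4^13/13! ≈ 0.0594.

0.0594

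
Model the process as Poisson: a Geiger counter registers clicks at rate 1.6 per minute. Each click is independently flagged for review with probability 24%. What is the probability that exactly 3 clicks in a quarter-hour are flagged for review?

Thinning: the clicks that are flagged for review themselves form a Poisson process with rate 0.24 × 1.6 = 0.384 per minute.
Over the interval, μ = 0.384 × 15 = 5.76 (a quarter-hour = 15 minutes).
P(N = 3) = e^(−5.76) · 5.76^3/3! ≈ 0.1004.

0.1004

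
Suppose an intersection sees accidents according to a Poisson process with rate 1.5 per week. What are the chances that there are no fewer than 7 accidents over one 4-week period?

Over the interval, μ = 1.5 × 4 = 6 (a 4-week period = 4 weeks).
P(N ≥ 7) = 1 − P(N ≤ 6) = 1 − Σ_{j=0}^{6} e^(−μ) μ^j/j! ≈ 0.3937.

0.3937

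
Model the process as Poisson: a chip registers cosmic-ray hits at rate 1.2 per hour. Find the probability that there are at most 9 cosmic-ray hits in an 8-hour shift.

Over the interval, μ = 1.2 × 8 = 9.6 (an 8-hour shift = 8 hours).
P(N ≤ 9) = Σ_{j=0}^{9} e^(−μ) μ^j/j! ≈ 0.5089.

0.5089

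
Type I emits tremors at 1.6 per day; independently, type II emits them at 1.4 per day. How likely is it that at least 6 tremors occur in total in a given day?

Independent Poisson processes superpose: combined rate λ = 1.6 + 1.4 = 3 per day.
So μ = 3.
P(N ≥ 6) = 1 − P(N ≤ 5) ≈ 0.0839.

0.0839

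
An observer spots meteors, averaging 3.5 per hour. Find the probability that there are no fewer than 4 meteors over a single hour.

With mean μ = 3.5 per hour,
P(N ≥ 4) = 1 − P(N ≤ 3) = 1 − Σ_{j=0}^{3} e^(−μ) μ^j/j! ≈ 0.4634.

0.4634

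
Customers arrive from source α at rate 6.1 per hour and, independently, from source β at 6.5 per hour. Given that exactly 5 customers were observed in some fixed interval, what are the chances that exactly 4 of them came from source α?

Given the total, each event is independently from source α with probability p = λ_α/(λ_α+λ_β) = 6.1/12.6 ≈ 0.4841.
So K ~ Binomial(5, 6.1/12.6): P(K = 4) = C(5,4) · (6.1/12.6)^4 · (6.5/12.6)^1 ≈ 0.1417.

0.1417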